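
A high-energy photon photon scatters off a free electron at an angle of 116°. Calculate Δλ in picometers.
3.4899 pm

Using the Compton scattering formula:
Δλ = λ_C(1 - cos θ)

where λ_C = h/(m_e·c) ≈ 2.4263 pm is the Compton wavelength of an electron.

For θ = 116°:
cos(116°) = -0.4384
1 - cos(116°) = 1.4384

Δλ = 2.4263 × 1.4384
Δλ = 3.4899 pm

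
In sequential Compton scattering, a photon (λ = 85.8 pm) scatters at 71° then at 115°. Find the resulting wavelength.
90.8881 pm

Apply Compton shift twice:

First scattering at θ₁ = 71°:
Δλ₁ = λ_C(1 - cos(71°))
Δλ₁ = 2.4263 × 0.6744
Δλ₁ = 1.6364 pm

After first scattering:
λ₁ = 85.8 + 1.6364 = 87.4364 pm

Second scattering at θ₂ = 115°:
Δλ₂ = λ_C(1 - cos(115°))
Δλ₂ = 2.4263 × 1.4226
Δλ₂ = 3.4517 pm

Final wavelength:
λ₂ = 87.4364 + 3.4517 = 90.8881 pm

Total shift: Δλ_total = 1.6364 + 3.4517 = 5.0881 pm

(Intermediate values are shown rounded; full precision is carried through to the final answer.)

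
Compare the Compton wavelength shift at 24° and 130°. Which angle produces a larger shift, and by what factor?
130° produces the larger shift by a factor of 19.002

Calculate both shifts using Δλ = λ_C(1 - cos θ):

For θ₁ = 24°:
Δλ₁ = 2.4263 × (1 - cos(24°))
Δλ₁ = 2.4263 × 0.0865
Δλ₁ = 0.2098 pm

For θ₂ = 130°:
Δλ₂ = 2.4263 × (1 - cos(130°))
Δλ₂ = 2.4263 × 1.6428
Δλ₂ = 3.9859 pm

The 130° angle produces the larger shift.
Ratio: 3.9859/0.2098 = 19.002

(Intermediate values are shown rounded; full precision is carried through to the final answer.)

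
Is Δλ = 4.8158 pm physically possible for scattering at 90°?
No, inconsistent

Calculate the expected shift for θ = 90°:

Δλ_expected = λ_C(1 - cos(90°))
Δλ_expected = 2.4263 × (1 - cos(90°))
Δλ_expected = 2.4263 × 1.0000
Δλ_expected = 2.4263 pm

Given shift: 4.8158 pm
Expected shift: 2.4263 pm
Difference: 2.3894 pm

The values do not match. The given shift corresponds to θ ≈ 170.0°, not 90°.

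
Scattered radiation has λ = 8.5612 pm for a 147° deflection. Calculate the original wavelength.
4.1000 pm

From λ' = λ + Δλ, we have λ = λ' - Δλ

First calculate the Compton shift:
Δλ = λ_C(1 - cos θ)
Δλ = 2.4263 × (1 - cos(147°))
Δλ = 2.4263 × 1.8387
Δλ = 4.4612 pm

Initial wavelength:
λ = λ' - Δλ
λ = 8.5612 - 4.4612
λ = 4.1000 pm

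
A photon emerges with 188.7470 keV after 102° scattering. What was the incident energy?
340.7999 keV

Convert final energy to wavelength (hc ≈ 1239.842 keV·pm):
λ' = hc/E' = 1239.842 / 188.7470 = 6.5688 pm

Calculate the Compton shift:
Δλ = λ_C(1 - cos(102°))
Δλ = 2.4263 × (1 - cos(102°))
Δλ = 2.9308 pm

Initial wavelength:
λ = λ' - Δλ = 6.5688 - 2.9308 = 3.6380 pm

Initial energy:
E = hc/λ = 1239.842 / 3.6380 = 340.7999 keV

(Intermediate values are shown rounded; full precision is carried through to the final answer.)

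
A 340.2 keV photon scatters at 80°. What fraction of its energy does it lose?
0.3549 (or 35.49%)

Calculate initial and final photon energies:

Initial: E₀ = 340.2 keV → λ₀ = 3.6445 pm
Compton shift: Δλ = 2.0050 pm
Final wavelength: λ' = 5.6494 pm
Final energy: E' = 219.4630 keV

Fractional energy loss:
(E₀ - E')/E₀ = (340.2000 - 219.4630)/340.2000
= 120.7370/340.2000
= 0.3549
= 35.49%

(Intermediate values are shown rounded; full precision is carried through to the final answer.)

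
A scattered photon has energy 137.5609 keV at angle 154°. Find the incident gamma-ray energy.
281.4000 keV

Convert final energy to wavelength (hc ≈ 1239.842 keV·pm):
λ' = hc/E' = 1239.842 / 137.5609 = 9.0130 pm

Calculate the Compton shift:
Δλ = λ_C(1 - cos(154°))
Δλ = 2.4263 × (1 - cos(154°))
Δλ = 4.6071 pm

Initial wavelength:
λ = λ' - Δλ = 9.0130 - 4.6071 = 4.4060 pm

Initial energy:
E = hc/λ = 1239.842 / 4.4060 = 281.4000 keV

(Intermediate values are shown rounded; full precision is carried through to the final answer.)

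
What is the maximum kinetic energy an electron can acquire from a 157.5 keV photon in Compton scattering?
60.0636 keV

Maximum energy transfer occurs at θ = 180° (backscattering).

Initial photon: E₀ = 157.5 keV → λ₀ = 7.8720 pm

Maximum Compton shift (at 180°):
Δλ_max = 2λ_C = 2 × 2.4263 = 4.8526 pm

Final wavelength:
λ' = 7.8720 + 4.8526 = 12.7246 pm

Minimum photon energy (maximum energy to electron):
E'_min = hc/λ' = 97.4364 keV

Maximum electron kinetic energy:
K_max = E₀ - E'_min = 157.5000 - 97.4364 = 60.0636 keV

(Intermediate values are shown rounded; full precision is carried through to the final answer.)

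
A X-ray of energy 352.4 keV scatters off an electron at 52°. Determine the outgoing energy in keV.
278.5658 keV

First convert energy to wavelength:
λ = hc/E, with hc ≈ 1239.842 keV·pm (i.e. 1239.842 eV·nm)

For E = 352.4 keV = 352400 eV:
λ = 1239.842 keV·pm / 352.4 keV
λ = 3.5183 pm

Calculate the Compton shift:
Δλ = λ_C(1 - cos(52°)) = 2.4263 × 0.3843
Δλ = 0.9325 pm

Final wavelength:
λ' = 3.5183 + 0.9325 = 4.4508 pm

Final energy:
E' = hc/λ' = 1239.842 / 4.4508 = 278.5658 keV

(Intermediate values are shown rounded; full precision is carried through to the final answer.)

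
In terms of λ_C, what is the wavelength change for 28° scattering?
0.1171 λ_C

The Compton shift formula is:
Δλ = λ_C(1 - cos θ)

Dividing both sides by λ_C:
Δλ/λ_C = 1 - cos θ

For θ = 28°:
Δλ/λ_C = 1 - cos(28°)
Δλ/λ_C = 1 - 0.8829
Δλ/λ_C = 0.1171

This means the shift is 0.1171 × λ_C = 0.2840 pm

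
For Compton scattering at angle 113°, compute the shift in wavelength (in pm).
3.3743 pm

Using the Compton scattering formula:
Δλ = λ_C(1 - cos θ)

where λ_C = h/(m_e·c) ≈ 2.4263 pm is the Compton wavelength of an electron.

For θ = 113°:
cos(113°) = -0.3907
1 - cos(113°) = 1.3907

Δλ = 2.4263 × 1.3907
Δλ = 3.3743 pm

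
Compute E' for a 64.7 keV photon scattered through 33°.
63.4048 keV

First convert energy to wavelength:
λ = hc/E, with hc ≈ 1239.842 keV·pm (i.e. 1239.842 eV·nm)

For E = 64.7 keV = 64700 eV:
λ = 1239.842 keV·pm / 64.7 keV
λ = 19.1629 pm

Calculate the Compton shift:
Δλ = λ_C(1 - cos(33°)) = 2.4263 × 0.1613
Δλ = 0.3914 pm

Final wavelength:
λ' = 19.1629 + 0.3914 = 19.5544 pm

Final energy:
E' = hc/λ' = 1239.842 / 19.5544 = 63.4048 keV

(Intermediate values are shown rounded; full precision is carried through to the final answer.)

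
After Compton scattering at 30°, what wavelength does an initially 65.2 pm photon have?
65.5251 pm

Using the Compton formula: λ' = λ + λ_C(1 − cos θ)

For θ = 30°, cos θ = √3/2 (exact) ≈ 0.8660, so:
1 − cos 30° = 1 − (√3/2) ≈ 0.1340

Δλ = λ_C × 0.1340 = 2.4263 × 0.1340 = 0.3251 pm

λ' = 65.2 + 0.3251 = 65.5251 pm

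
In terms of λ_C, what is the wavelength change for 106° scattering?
1.2756 λ_C

The Compton shift formula is:
Δλ = λ_C(1 - cos θ)

Dividing both sides by λ_C:
Δλ/λ_C = 1 - cos θ

For θ = 106°:
Δλ/λ_C = 1 - cos(106°)
Δλ/λ_C = 1 - -0.2756
Δλ/λ_C = 1.2756

This means the shift is 1.2756 × λ_C = 3.0951 pm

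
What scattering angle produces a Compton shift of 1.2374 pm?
60.66°

From the Compton formula Δλ = λ_C(1 - cos θ), we can solve for θ:

cos θ = 1 - Δλ/λ_C

Given:
- Δλ = 1.2374 pm
- λ_C = h/(m_e·c) ≈ 2.42631024 pm

cos θ = 1 - 1.2374/2.42631024
cos θ = 1 - 0.509992
cos θ = 0.490008

θ = arccos(0.490008)
θ = 60.66°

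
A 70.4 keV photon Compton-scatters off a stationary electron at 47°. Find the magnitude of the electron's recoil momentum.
2.9411e-23 kg·m/s

The electron is initially at rest, so by conservation of momentum:
p⃗_e = p⃗₀ − p⃗'  (incident photon momentum minus scattered photon momentum)

Photon momentum magnitudes (p = h/λ = E/c):
λ₀ = hc/E₀ = 17.6114 pm → p₀ = h/λ₀ = 3.7624e-23 kg·m/s
Δλ = λ_C(1 − cos 47°) = 0.7716 pm
λ' = 18.3830 pm → p' = h/λ' = 3.6045e-23 kg·m/s

The scattered photon makes angle θ = 47° with the incident direction, so by the law of cosines:
|p⃗_e|² = p₀² + p'² − 2p₀p'cos θ
|p⃗_e|² = (3.7624e-23)² + (3.6045e-23)² − 2·3.7624e-23·3.6045e-23·cos(47°)
|p⃗_e| = 2.9411e-23 kg·m/s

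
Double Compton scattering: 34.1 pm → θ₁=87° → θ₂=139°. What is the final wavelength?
40.6568 pm

Apply Compton shift twice:

First scattering at θ₁ = 87°:
Δλ₁ = λ_C(1 - cos(87°))
Δλ₁ = 2.4263 × 0.9477
Δλ₁ = 2.2993 pm

After first scattering:
λ₁ = 34.1 + 2.2993 = 36.3993 pm

Second scattering at θ₂ = 139°:
Δλ₂ = λ_C(1 - cos(139°))
Δλ₂ = 2.4263 × 1.7547
Δλ₂ = 4.2575 pm

Final wavelength:
λ₂ = 36.3993 + 4.2575 = 40.6568 pm

Total shift: Δλ_total = 2.2993 + 4.2575 = 6.5568 pm

(Intermediate values are shown rounded; full precision is carried through to the final answer.)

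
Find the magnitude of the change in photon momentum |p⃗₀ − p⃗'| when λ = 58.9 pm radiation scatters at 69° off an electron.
1.2582e-23 kg·m/s

Photon momentum magnitude is p = h/λ.

Initial momentum:
p₀ = h/λ = 6.6261e-34/5.8900e-11 = 1.1250e-23 kg·m/s

After scattering:
λ' = λ + Δλ = 58.9 + 1.5568 = 60.4568 pm
p' = h/λ' = 6.6261e-34/6.0457e-11 = 1.0960e-23 kg·m/s

Momentum is a vector; the scattered photon's direction makes angle θ = 69° with the incident direction. The magnitude of the vector change Δp⃗ = p⃗₀ − p⃗' is found from the law of cosines:
|Δp⃗|² = p₀² + p'² − 2p₀p'cos θ
|Δp⃗|² = (1.1250e-23)² + (1.0960e-23)² − 2·1.1250e-23·1.0960e-23·cos(69°)
|Δp⃗| = 1.2582e-23 kg·m/s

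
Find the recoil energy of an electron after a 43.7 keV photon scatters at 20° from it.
0.2242 keV

By energy conservation: K_e = E_initial - E_final

First find the scattered photon energy:
Initial wavelength: λ = hc/E = 28.3717 pm
Compton shift: Δλ = λ_C(1 - cos(20°)) = 0.1463 pm
Final wavelength: λ' = 28.3717 + 0.1463 = 28.5180 pm
Final photon energy: E' = hc/λ' = 43.4758 keV

Electron kinetic energy:
K_e = E - E' = 43.7000 - 43.4758 = 0.2242 keV

(Intermediate values are shown rounded; full precision is carried through to the final answer.)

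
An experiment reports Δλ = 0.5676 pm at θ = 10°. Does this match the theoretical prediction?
No, inconsistent

Calculate the expected shift for θ = 10°:

Δλ_expected = λ_C(1 - cos(10°))
Δλ_expected = 2.4263 × (1 - cos(10°))
Δλ_expected = 2.4263 × 0.0152
Δλ_expected = 0.0369 pm

Given shift: 0.5676 pm
Expected shift: 0.0369 pm
Difference: 0.5308 pm

The values do not match. The given shift corresponds to θ ≈ 40.0°, not 10°.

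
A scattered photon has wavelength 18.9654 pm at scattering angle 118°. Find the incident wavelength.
15.4000 pm

From λ' = λ + Δλ, we have λ = λ' - Δλ

First calculate the Compton shift:
Δλ = λ_C(1 - cos θ)
Δλ = 2.4263 × (1 - cos(118°))
Δλ = 2.4263 × 1.4695
Δλ = 3.5654 pm

Initial wavelength:
λ = λ' - Δλ
λ = 18.9654 - 3.5654
λ = 15.4000 pm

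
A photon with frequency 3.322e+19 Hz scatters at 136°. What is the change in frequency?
1.050e+19 Hz (decrease)

Convert frequency to wavelength (c = 299792458 m/s):
λ₀ = c/f₀ = 299792458/3.322e+19 = 9.0244569e-12 m = 9.0245 pm

Calculate Compton shift:
Δλ = λ_C(1 - cos(136°)) = 4.1717 pm

Final wavelength:
λ' = λ₀ + Δλ = 9.0245 + 4.1717 = 13.1961 pm

Final frequency:
f' = c/λ' = 299792458/1.3196109e-11 = 2.2718247e+19 Hz

Frequency shift (decrease):
Δf = f₀ - f' = 3.322e+19 - 2.2718247e+19 = 1.050e+19 Hz

(Intermediate values are shown rounded; full precision is carried through to the final answer.)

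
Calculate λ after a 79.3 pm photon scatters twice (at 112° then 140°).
86.9202 pm

Apply Compton shift twice:

First scattering at θ₁ = 112°:
Δλ₁ = λ_C(1 - cos(112°))
Δλ₁ = 2.4263 × 1.3746
Δλ₁ = 3.3352 pm

After first scattering:
λ₁ = 79.3 + 3.3352 = 82.6352 pm

Second scattering at θ₂ = 140°:
Δλ₂ = λ_C(1 - cos(140°))
Δλ₂ = 2.4263 × 1.7660
Δλ₂ = 4.2850 pm

Final wavelength:
λ₂ = 82.6352 + 4.2850 = 86.9202 pm

Total shift: Δλ_total = 3.3352 + 4.2850 = 7.6202 pm

(Intermediate values are shown rounded; full precision is carried through to the final answer.)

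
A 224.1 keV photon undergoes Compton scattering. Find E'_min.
119.3859 keV (at θ = 180°)

The scattered photon has minimum energy when its wavelength is maximum, i.e., when the Compton shift Δλ = λ_C(1 − cos θ) is maximum. This occurs at θ = 180° (backscattering), giving Δλ_max = 2λ_C = 4.8526 pm.

Initial wavelength: λ₀ = hc/E₀ = 5.5325 pm
Maximum final wavelength: λ'_max = λ₀ + 2λ_C = 5.5325 + 4.8526 = 10.3852 pm
Minimum final energy: E'_min = hc/λ'_max = 119.3859 keV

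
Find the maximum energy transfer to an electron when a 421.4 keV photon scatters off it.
262.3402 keV

Maximum energy transfer occurs at θ = 180° (backscattering).

Initial photon: E₀ = 421.4 keV → λ₀ = 2.9422 pm

Maximum Compton shift (at 180°):
Δλ_max = 2λ_C = 2 × 2.4263 = 4.8526 pm

Final wavelength:
λ' = 2.9422 + 4.8526 = 7.7948 pm

Minimum photon energy (maximum energy to electron):
E'_min = hc/λ' = 159.0598 keV

Maximum electron kinetic energy:
K_max = E₀ - E'_min = 421.4000 - 159.0598 = 262.3402 keV

(Intermediate values are shown rounded; full precision is carried through to the final answer.)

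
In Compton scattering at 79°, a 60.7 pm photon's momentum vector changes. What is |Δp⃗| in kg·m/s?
1.3672e-23 kg·m/s

Photon momentum magnitude is p = h/λ.

Initial momentum:
p₀ = h/λ = 6.6261e-34/6.0700e-11 = 1.0916e-23 kg·m/s

After scattering:
λ' = λ + Δλ = 60.7 + 1.9633 = 62.6633 pm
p' = h/λ' = 6.6261e-34/6.2663e-11 = 1.0574e-23 kg·m/s

Momentum is a vector; the scattered photon's direction makes angle θ = 79° with the incident direction. The magnitude of the vector change Δp⃗ = p⃗₀ − p⃗' is found from the law of cosines:
|Δp⃗|² = p₀² + p'² − 2p₀p'cos θ
|Δp⃗|² = (1.0916e-23)² + (1.0574e-23)² − 2·1.0916e-23·1.0574e-23·cos(79°)
|Δp⃗| = 1.3672e-23 kg·m/s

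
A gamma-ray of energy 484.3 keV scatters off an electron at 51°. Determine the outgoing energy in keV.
358.3924 keV

First convert energy to wavelength:
λ = hc/E, with hc ≈ 1239.842 keV·pm (i.e. 1239.842 eV·nm)

For E = 484.3 keV = 484300 eV:
λ = 1239.842 keV·pm / 484.3 keV
λ = 2.5601 pm

Calculate the Compton shift:
Δλ = λ_C(1 - cos(51°)) = 2.4263 × 0.3707
Δλ = 0.8994 pm

Final wavelength:
λ' = 2.5601 + 0.8994 = 3.4595 pm

Final energy:
E' = hc/λ' = 1239.842 / 3.4595 = 358.3924 keV

(Intermediate values are shown rounded; full precision is carried through to the final answer.)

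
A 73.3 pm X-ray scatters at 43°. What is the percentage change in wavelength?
0.8892%

Calculate the Compton shift:
Δλ = λ_C(1 - cos(43°))
Δλ = 2.4263 × (1 - cos(43°))
Δλ = 2.4263 × 0.2686
Δλ = 0.6518 pm

Percentage change:
(Δλ/λ₀) × 100 = (0.6518/73.3) × 100
= 0.8892%

(Intermediate values are shown rounded; full precision is carried through to the final answer.)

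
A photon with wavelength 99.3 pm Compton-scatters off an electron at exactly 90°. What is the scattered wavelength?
101.7263 pm

Using the Compton formula: λ' = λ + λ_C(1 − cos θ)

For θ = 90°, cos θ = 0 (exact) = 0.0000, so:
1 − cos 90° = 1 − (0) = 1.0000

Δλ = λ_C × 1.0000 = 2.4263 × 1.0000 = 2.4263 pm

λ' = 99.3 + 2.4263 = 101.7263 pm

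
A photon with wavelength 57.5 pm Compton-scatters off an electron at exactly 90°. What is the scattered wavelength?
59.9263 pm

Using the Compton formula: λ' = λ + λ_C(1 − cos θ)

For θ = 90°, cos θ = 0 (exact) = 0.0000, so:
1 − cos 90° = 1 − (0) = 1.0000

Δλ = λ_C × 1.0000 = 2.4263 × 1.0000 = 2.4263 pm

λ' = 57.5 + 2.4263 = 59.9263 pm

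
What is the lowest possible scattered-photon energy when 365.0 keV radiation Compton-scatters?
150.2939 keV (at θ = 180°)

The scattered photon has minimum energy when its wavelength is maximum, i.e., when the Compton shift Δλ = λ_C(1 − cos θ) is maximum. This occurs at θ = 180° (backscattering), giving Δλ_max = 2λ_C = 4.8526 pm.

Initial wavelength: λ₀ = hc/E₀ = 3.3968 pm
Maximum final wavelength: λ'_max = λ₀ + 2λ_C = 3.3968 + 4.8526 = 8.2494 pm
Minimum final energy: E'_min = hc/λ'_max = 150.2939 keV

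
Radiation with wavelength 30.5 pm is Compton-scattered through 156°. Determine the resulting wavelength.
35.1429 pm

Using the Compton scattering formula:
λ' = λ + Δλ = λ + λ_C(1 - cos θ)

Given:
- Initial wavelength λ = 30.5 pm
- Scattering angle θ = 156°
- Compton wavelength λ_C ≈ 2.4263 pm

Calculate the shift:
Δλ = 2.4263 × (1 - cos(156°))
Δλ = 2.4263 × 1.9135
Δλ = 4.6429 pm

Final wavelength:
λ' = 30.5 + 4.6429 = 35.1429 pm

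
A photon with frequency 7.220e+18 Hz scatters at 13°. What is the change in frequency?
1.080e+16 Hz (decrease)

Convert frequency to wavelength (c = 299792458 m/s):
λ₀ = c/f₀ = 299792458/7.220e+18 = 4.1522501e-11 m = 41.5225 pm

Calculate Compton shift:
Δλ = λ_C(1 - cos(13°)) = 0.0622 pm

Final wavelength:
λ' = λ₀ + Δλ = 41.5225 + 0.0622 = 41.5847 pm

Final frequency:
f' = c/λ' = 299792458/4.1584687e-11 = 7.2092031e+18 Hz

Frequency shift (decrease):
Δf = f₀ - f' = 7.220e+18 - 7.2092031e+18 = 1.080e+16 Hz

(Intermediate values are shown rounded; full precision is carried through to the final answer.)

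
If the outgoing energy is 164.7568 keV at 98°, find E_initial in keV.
260.4000 keV

Convert final energy to wavelength (hc ≈ 1239.842 keV·pm):
λ' = hc/E' = 1239.842 / 164.7568 = 7.5253 pm

Calculate the Compton shift:
Δλ = λ_C(1 - cos(98°))
Δλ = 2.4263 × (1 - cos(98°))
Δλ = 2.7640 pm

Initial wavelength:
λ = λ' - Δλ = 7.5253 - 2.7640 = 4.7613 pm

Initial energy:
E = hc/λ = 1239.842 / 4.7613 = 260.4000 keV

(Intermediate values are shown rounded; full precision is carried through to the final answer.)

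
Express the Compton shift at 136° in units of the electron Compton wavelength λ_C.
1.7193 λ_C

The Compton shift formula is:
Δλ = λ_C(1 - cos θ)

Dividing both sides by λ_C:
Δλ/λ_C = 1 - cos θ

For θ = 136°:
Δλ/λ_C = 1 - cos(136°)
Δλ/λ_C = 1 - -0.7193
Δλ/λ_C = 1.7193

This means the shift is 1.7193 × λ_C = 4.1717 pm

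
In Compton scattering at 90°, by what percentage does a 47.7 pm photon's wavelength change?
5.0866%

Calculate the Compton shift:
Δλ = λ_C(1 - cos(90°))
Δλ = 2.4263 × (1 - cos(90°))
Δλ = 2.4263 × 1.0000
Δλ = 2.4263 pm

Percentage change:
(Δλ/λ₀) × 100 = (2.4263/47.7) × 100
= 5.0866%

(Intermediate values are shown rounded; full precision is carried through to the final answer.)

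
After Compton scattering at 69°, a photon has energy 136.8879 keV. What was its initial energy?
165.3000 keV

Convert final energy to wavelength (hc ≈ 1239.842 keV·pm):
λ' = hc/E' = 1239.842 / 136.8879 = 9.0574 pm

Calculate the Compton shift:
Δλ = λ_C(1 - cos(69°))
Δλ = 2.4263 × (1 - cos(69°))
Δλ = 1.5568 pm

Initial wavelength:
λ = λ' - Δλ = 9.0574 - 1.5568 = 7.5006 pm

Initial energy:
E = hc/λ = 1239.842 / 7.5006 = 165.3000 keV

(Intermediate values are shown rounded; full precision is carried through to the final answer.)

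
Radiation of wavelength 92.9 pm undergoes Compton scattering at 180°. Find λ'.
97.7526 pm

Using the Compton formula: λ' = λ + λ_C(1 − cos θ)

For θ = 180°, cos θ = -1 (exact) = -1.0000, so:
1 − cos 180° = 1 − (-1) = 2.0000

Δλ = λ_C × 2.0000 = 2.4263 × 2.0000 = 4.8526 pm

λ' = 92.9 + 4.8526 = 97.7526 pm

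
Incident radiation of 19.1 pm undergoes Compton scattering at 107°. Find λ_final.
22.2357 pm

Using the Compton scattering formula:
λ' = λ + Δλ = λ + λ_C(1 - cos θ)

Given:
- Initial wavelength λ = 19.1 pm
- Scattering angle θ = 107°
- Compton wavelength λ_C ≈ 2.4263 pm

Calculate the shift:
Δλ = 2.4263 × (1 - cos(107°))
Δλ = 2.4263 × 1.2924
Δλ = 3.1357 pm

Final wavelength:
λ' = 19.1 + 3.1357 = 22.2357 pm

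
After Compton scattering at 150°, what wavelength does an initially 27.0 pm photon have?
31.5276 pm

Using the Compton formula: λ' = λ + λ_C(1 − cos θ)

For θ = 150°, cos θ = -√3/2 (exact) ≈ -0.8660, so:
1 − cos 150° = 1 − (-√3/2) ≈ 1.8660

Δλ = λ_C × 1.8660 = 2.4263 × 1.8660 = 4.5276 pm

λ' = 27.0 + 4.5276 = 31.5276 pm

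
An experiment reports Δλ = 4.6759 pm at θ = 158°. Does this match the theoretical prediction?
Yes, consistent

Calculate the expected shift for θ = 158°:

Δλ_expected = λ_C(1 - cos(158°))
Δλ_expected = 2.4263 × (1 - cos(158°))
Δλ_expected = 2.4263 × 1.9272
Δλ_expected = 4.6759 pm

Given shift: 4.6759 pm
Expected shift: 4.6759 pm
Difference: 0.0000 pm

The values match. This is consistent with Compton scattering at the stated angle.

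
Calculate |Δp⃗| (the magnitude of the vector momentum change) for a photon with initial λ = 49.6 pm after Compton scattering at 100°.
1.9917e-23 kg·m/s

Photon momentum magnitude is p = h/λ.

Initial momentum:
p₀ = h/λ = 6.6261e-34/4.9600e-11 = 1.3359e-23 kg·m/s

After scattering:
λ' = λ + Δλ = 49.6 + 2.8476 = 52.4476 pm
p' = h/λ' = 6.6261e-34/5.2448e-11 = 1.2634e-23 kg·m/s

Momentum is a vector; the scattered photon's direction makes angle θ = 100° with the incident direction. The magnitude of the vector change Δp⃗ = p⃗₀ − p⃗' is found from the law of cosines:
|Δp⃗|² = p₀² + p'² − 2p₀p'cos θ
|Δp⃗|² = (1.3359e-23)² + (1.2634e-23)² − 2·1.3359e-23·1.2634e-23·cos(100°)
|Δp⃗| = 1.9917e-23 kg·m/s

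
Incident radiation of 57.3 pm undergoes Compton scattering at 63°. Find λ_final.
58.6248 pm

Using the Compton scattering formula:
λ' = λ + Δλ = λ + λ_C(1 - cos θ)

Given:
- Initial wavelength λ = 57.3 pm
- Scattering angle θ = 63°
- Compton wavelength λ_C ≈ 2.4263 pm

Calculate the shift:
Δλ = 2.4263 × (1 - cos(63°))
Δλ = 2.4263 × 0.5460
Δλ = 1.3248 pm

Final wavelength:
λ' = 57.3 + 1.3248 = 58.6248 pm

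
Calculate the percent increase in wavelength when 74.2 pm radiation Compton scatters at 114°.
4.6000%

Calculate the Compton shift:
Δλ = λ_C(1 - cos(114°))
Δλ = 2.4263 × (1 - cos(114°))
Δλ = 2.4263 × 1.4067
Δλ = 3.4132 pm

Percentage change:
(Δλ/λ₀) × 100 = (3.4132/74.2) × 100
= 4.6000%

(Intermediate values are shown rounded; full precision is carried through to the final answer.)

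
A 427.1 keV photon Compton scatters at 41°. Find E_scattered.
354.4348 keV

First convert energy to wavelength:
λ = hc/E, with hc ≈ 1239.842 keV·pm (i.e. 1239.842 eV·nm)

For E = 427.1 keV = 427100 eV:
λ = 1239.842 keV·pm / 427.1 keV
λ = 2.9029 pm

Calculate the Compton shift:
Δλ = λ_C(1 - cos(41°)) = 2.4263 × 0.2453
Δλ = 0.5952 pm

Final wavelength:
λ' = 2.9029 + 0.5952 = 3.4981 pm

Final energy:
E' = hc/λ' = 1239.842 / 3.4981 = 354.4348 keV

(Intermediate values are shown rounded; full precision is carried through to the final answer.)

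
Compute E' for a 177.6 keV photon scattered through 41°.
163.6487 keV

First convert energy to wavelength:
λ = hc/E, with hc ≈ 1239.842 keV·pm (i.e. 1239.842 eV·nm)

For E = 177.6 keV = 177600 eV:
λ = 1239.842 keV·pm / 177.6 keV
λ = 6.9811 pm

Calculate the Compton shift:
Δλ = λ_C(1 - cos(41°)) = 2.4263 × 0.2453
Δλ = 0.5952 pm

Final wavelength:
λ' = 6.9811 + 0.5952 = 7.5762 pm

Final energy:
E' = hc/λ' = 1239.842 / 7.5762 = 163.6487 keV

(Intermediate values are shown rounded; full precision is carried through to the final answer.)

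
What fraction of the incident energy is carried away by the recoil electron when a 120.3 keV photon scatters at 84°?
0.1741 (or 17.41%)

Calculate initial and final photon energies:

Initial: E₀ = 120.3 keV → λ₀ = 10.3063 pm
Compton shift: Δλ = 2.1727 pm
Final wavelength: λ' = 12.4789 pm
Final energy: E' = 99.3547 keV

Fractional energy loss:
(E₀ - E')/E₀ = (120.3000 - 99.3547)/120.3000
= 20.9453/120.3000
= 0.1741
= 17.41%

(Intermediate values are shown rounded; full precision is carried through to the final answer.)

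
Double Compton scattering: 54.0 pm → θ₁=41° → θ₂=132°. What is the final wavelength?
58.6450 pm

Apply Compton shift twice:

First scattering at θ₁ = 41°:
Δλ₁ = λ_C(1 - cos(41°))
Δλ₁ = 2.4263 × 0.2453
Δλ₁ = 0.5952 pm

After first scattering:
λ₁ = 54.0 + 0.5952 = 54.5952 pm

Second scattering at θ₂ = 132°:
Δλ₂ = λ_C(1 - cos(132°))
Δλ₂ = 2.4263 × 1.6691
Δλ₂ = 4.0498 pm

Final wavelength:
λ₂ = 54.5952 + 4.0498 = 58.6450 pm

Total shift: Δλ_total = 0.5952 + 4.0498 = 4.6450 pm

(Intermediate values are shown rounded; full precision is carried through to the final answer.)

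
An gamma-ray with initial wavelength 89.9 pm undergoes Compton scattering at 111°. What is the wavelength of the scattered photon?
93.1958 pm

Using the Compton scattering formula:
λ' = λ + Δλ = λ + λ_C(1 - cos θ)

Given:
- Initial wavelength λ = 89.9 pm
- Scattering angle θ = 111°
- Compton wavelength λ_C ≈ 2.4263 pm

Calculate the shift:
Δλ = 2.4263 × (1 - cos(111°))
Δλ = 2.4263 × 1.3584
Δλ = 3.2958 pm

Final wavelength:
λ' = 89.9 + 3.2958 = 93.1958 pm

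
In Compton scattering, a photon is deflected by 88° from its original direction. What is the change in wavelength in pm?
2.3416 pm

Using the Compton scattering formula:
Δλ = λ_C(1 - cos θ)

where λ_C = h/(m_e·c) ≈ 2.4263 pm is the Compton wavelength of an electron.

For θ = 88°:
cos(88°) = 0.0349
1 - cos(88°) = 0.9651

Δλ = 2.4263 × 0.9651
Δλ = 2.3416 pm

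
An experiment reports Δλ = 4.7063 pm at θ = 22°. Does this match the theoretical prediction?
No, inconsistent

Calculate the expected shift for θ = 22°:

Δλ_expected = λ_C(1 - cos(22°))
Δλ_expected = 2.4263 × (1 - cos(22°))
Δλ_expected = 2.4263 × 0.0728
Δλ_expected = 0.1767 pm

Given shift: 4.7063 pm
Expected shift: 0.1767 pm
Difference: 4.5296 pm

The values do not match. The given shift corresponds to θ ≈ 160.0°, not 22°.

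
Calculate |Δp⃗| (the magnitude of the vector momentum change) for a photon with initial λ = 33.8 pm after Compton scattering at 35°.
1.1717e-23 kg·m/s

Photon momentum magnitude is p = h/λ.

Initial momentum:
p₀ = h/λ = 6.6261e-34/3.3800e-11 = 1.9604e-23 kg·m/s

After scattering:
λ' = λ + Δλ = 33.8 + 0.4388 = 34.2388 pm
p' = h/λ' = 6.6261e-34/3.4239e-11 = 1.9353e-23 kg·m/s

Momentum is a vector; the scattered photon's direction makes angle θ = 35° with the incident direction. The magnitude of the vector change Δp⃗ = p⃗₀ − p⃗' is found from the law of cosines:
|Δp⃗|² = p₀² + p'² − 2p₀p'cos θ
|Δp⃗|² = (1.9604e-23)² + (1.9353e-23)² − 2·1.9604e-23·1.9353e-23·cos(35°)
|Δp⃗| = 1.1717e-23 kg·m/s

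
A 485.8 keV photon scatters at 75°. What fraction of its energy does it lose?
0.4134 (or 41.34%)

Calculate initial and final photon energies:

Initial: E₀ = 485.8 keV → λ₀ = 2.5522 pm
Compton shift: Δλ = 1.7983 pm
Final wavelength: λ' = 4.3505 pm
Final energy: E' = 284.9884 keV

Fractional energy loss:
(E₀ - E')/E₀ = (485.8000 - 284.9884)/485.8000
= 200.8116/485.8000
= 0.4134
= 41.34%

(Intermediate values are shown rounded; full precision is carried through to the final answer.)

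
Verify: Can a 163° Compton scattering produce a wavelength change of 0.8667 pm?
No, inconsistent

Calculate the expected shift for θ = 163°:

Δλ_expected = λ_C(1 - cos(163°))
Δλ_expected = 2.4263 × (1 - cos(163°))
Δλ_expected = 2.4263 × 1.9563
Δλ_expected = 4.7466 pm

Given shift: 0.8667 pm
Expected shift: 4.7466 pm
Difference: 3.8799 pm

The values do not match. The given shift corresponds to θ ≈ 50.0°, not 163°.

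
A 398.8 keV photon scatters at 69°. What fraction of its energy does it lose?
0.3337 (or 33.37%)

Calculate initial and final photon energies:

Initial: E₀ = 398.8 keV → λ₀ = 3.1089 pm
Compton shift: Δλ = 1.5568 pm
Final wavelength: λ' = 4.6657 pm
Final energy: E' = 265.7338 keV

Fractional energy loss:
(E₀ - E')/E₀ = (398.8000 - 265.7338)/398.8000
= 133.0662/398.8000
= 0.3337
= 33.37%

(Intermediate values are shown rounded; full precision is carried through to the final answer.)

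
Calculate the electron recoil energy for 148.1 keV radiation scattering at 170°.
54.0829 keV

By energy conservation: K_e = E_initial - E_final

First find the scattered photon energy:
Initial wavelength: λ = hc/E = 8.3717 pm
Compton shift: Δλ = λ_C(1 - cos(170°)) = 4.8158 pm
Final wavelength: λ' = 8.3717 + 4.8158 = 13.1874 pm
Final photon energy: E' = hc/λ' = 94.0171 keV

Electron kinetic energy:
K_e = E - E' = 148.1000 - 94.0171 = 54.0829 keV

(Intermediate values are shown rounded; full precision is carried through to the final answer.)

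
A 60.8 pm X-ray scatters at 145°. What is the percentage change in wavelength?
7.2596%

Calculate the Compton shift:
Δλ = λ_C(1 - cos(145°))
Δλ = 2.4263 × (1 - cos(145°))
Δλ = 2.4263 × 1.8192
Δλ = 4.4138 pm

Percentage change:
(Δλ/λ₀) × 100 = (4.4138/60.8) × 100
= 7.2596%

(Intermediate values are shown rounded; full precision is carried through to the final answer.)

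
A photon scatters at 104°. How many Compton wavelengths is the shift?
1.2419 λ_C

The Compton shift formula is:
Δλ = λ_C(1 - cos θ)

Dividing both sides by λ_C:
Δλ/λ_C = 1 - cos θ

For θ = 104°:
Δλ/λ_C = 1 - cos(104°)
Δλ/λ_C = 1 - -0.2419
Δλ/λ_C = 1.2419

This means the shift is 1.2419 × λ_C = 3.0133 pm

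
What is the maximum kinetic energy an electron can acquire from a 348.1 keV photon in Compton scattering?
200.7517 keV

Maximum energy transfer occurs at θ = 180° (backscattering).

Initial photon: E₀ = 348.1 keV → λ₀ = 3.5617 pm

Maximum Compton shift (at 180°):
Δλ_max = 2λ_C = 2 × 2.4263 = 4.8526 pm

Final wavelength:
λ' = 3.5617 + 4.8526 = 8.4144 pm

Minimum photon energy (maximum energy to electron):
E'_min = hc/λ' = 147.3483 keV

Maximum electron kinetic energy:
K_max = E₀ - E'_min = 348.1000 - 147.3483 = 200.7517 keV

(Intermediate values are shown rounded; full precision is carried through to the final answer.)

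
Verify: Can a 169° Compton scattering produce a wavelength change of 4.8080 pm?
Yes, consistent

Calculate the expected shift for θ = 169°:

Δλ_expected = λ_C(1 - cos(169°))
Δλ_expected = 2.4263 × (1 - cos(169°))
Δλ_expected = 2.4263 × 1.9816
Δλ_expected = 4.8080 pm

Given shift: 4.8080 pm
Expected shift: 4.8080 pm
Difference: 0.0000 pm

The values match. This is consistent with Compton scattering at the stated angle.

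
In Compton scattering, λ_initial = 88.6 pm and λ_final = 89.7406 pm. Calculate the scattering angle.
58.00°

First find the wavelength shift:
Δλ = λ' - λ = 89.7406 - 88.6 = 1.1406 pm

Using Δλ = λ_C(1 - cos θ), with λ_C = h/(m_e·c) ≈ 2.42631024 pm:
cos θ = 1 - Δλ/λ_C
cos θ = 1 - 1.1406/2.42631024
cos θ = 0.529903

θ = arccos(0.529903)
θ = 58.00°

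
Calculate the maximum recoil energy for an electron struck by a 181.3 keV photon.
75.2512 keV

Maximum energy transfer occurs at θ = 180° (backscattering).

Initial photon: E₀ = 181.3 keV → λ₀ = 6.8386 pm

Maximum Compton shift (at 180°):
Δλ_max = 2λ_C = 2 × 2.4263 = 4.8526 pm

Final wavelength:
λ' = 6.8386 + 4.8526 = 11.6912 pm

Minimum photon energy (maximum energy to electron):
E'_min = hc/λ' = 106.0488 keV

Maximum electron kinetic energy:
K_max = E₀ - E'_min = 181.3000 - 106.0488 = 75.2512 keV

(Intermediate values are shown rounded; full precision is carried through to the final answer.)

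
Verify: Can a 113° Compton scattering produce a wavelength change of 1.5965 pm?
No, inconsistent

Calculate the expected shift for θ = 113°:

Δλ_expected = λ_C(1 - cos(113°))
Δλ_expected = 2.4263 × (1 - cos(113°))
Δλ_expected = 2.4263 × 1.3907
Δλ_expected = 3.3743 pm

Given shift: 1.5965 pm
Expected shift: 3.3743 pm
Difference: 1.7779 pm

The values do not match. The given shift corresponds to θ ≈ 70.0°, not 113°.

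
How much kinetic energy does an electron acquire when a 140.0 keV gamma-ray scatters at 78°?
24.9641 keV

By energy conservation: K_e = E_initial - E_final

First find the scattered photon energy:
Initial wavelength: λ = hc/E = 8.8560 pm
Compton shift: Δλ = λ_C(1 - cos(78°)) = 1.9219 pm
Final wavelength: λ' = 8.8560 + 1.9219 = 10.7779 pm
Final photon energy: E' = hc/λ' = 115.0359 keV

Electron kinetic energy:
K_e = E - E' = 140.0000 - 115.0359 = 24.9641 keV

(Intermediate values are shown rounded; full precision is carried through to the final answer.)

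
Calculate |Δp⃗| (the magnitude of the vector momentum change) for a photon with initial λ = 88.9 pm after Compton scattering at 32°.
4.1005e-24 kg·m/s

Photon momentum magnitude is p = h/λ.

Initial momentum:
p₀ = h/λ = 6.6261e-34/8.8900e-11 = 7.4534e-24 kg·m/s

After scattering:
λ' = λ + Δλ = 88.9 + 0.3687 = 89.2687 pm
p' = h/λ' = 6.6261e-34/8.9269e-11 = 7.4226e-24 kg·m/s

Momentum is a vector; the scattered photon's direction makes angle θ = 32° with the incident direction. The magnitude of the vector change Δp⃗ = p⃗₀ − p⃗' is found from the law of cosines:
|Δp⃗|² = p₀² + p'² − 2p₀p'cos θ
|Δp⃗|² = (7.4534e-24)² + (7.4226e-24)² − 2·7.4534e-24·7.4226e-24·cos(32°)
|Δp⃗| = 4.1005e-24 kg·m/s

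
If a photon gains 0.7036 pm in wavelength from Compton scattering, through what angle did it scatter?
44.76°

From the Compton formula Δλ = λ_C(1 - cos θ), we can solve for θ:

cos θ = 1 - Δλ/λ_C

Given:
- Δλ = 0.7036 pm
- λ_C = h/(m_e·c) ≈ 2.42631024 pm

cos θ = 1 - 0.7036/2.42631024
cos θ = 1 - 0.289988
cos θ = 0.710012

θ = arccos(0.710012)
θ = 44.76°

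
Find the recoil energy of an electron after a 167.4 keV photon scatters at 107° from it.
49.7920 keV

By energy conservation: K_e = E_initial - E_final

First find the scattered photon energy:
Initial wavelength: λ = hc/E = 7.4065 pm
Compton shift: Δλ = λ_C(1 - cos(107°)) = 3.1357 pm
Final wavelength: λ' = 7.4065 + 3.1357 = 10.5422 pm
Final photon energy: E' = hc/λ' = 117.6080 keV

Electron kinetic energy:
K_e = E - E' = 167.4000 - 117.6080 = 49.7920 keV

(Intermediate values are shown rounded; full precision is carried through to the final answer.)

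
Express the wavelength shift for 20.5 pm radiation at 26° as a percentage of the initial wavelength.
1.1978%

Calculate the Compton shift:
Δλ = λ_C(1 - cos(26°))
Δλ = 2.4263 × (1 - cos(26°))
Δλ = 2.4263 × 0.1012
Δλ = 0.2456 pm

Percentage change:
(Δλ/λ₀) × 100 = (0.2456/20.5) × 100
= 1.1978%

(Intermediate values are shown rounded; full precision is carried through to the final answer.)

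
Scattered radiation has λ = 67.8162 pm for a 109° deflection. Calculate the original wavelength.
64.6000 pm

From λ' = λ + Δλ, we have λ = λ' - Δλ

First calculate the Compton shift:
Δλ = λ_C(1 - cos θ)
Δλ = 2.4263 × (1 - cos(109°))
Δλ = 2.4263 × 1.3256
Δλ = 3.2162 pm

Initial wavelength:
λ = λ' - Δλ
λ = 67.8162 - 3.2162
λ = 64.6000 pm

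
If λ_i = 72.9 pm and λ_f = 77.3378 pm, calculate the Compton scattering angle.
146.00°

First find the wavelength shift:
Δλ = λ' - λ = 77.3378 - 72.9 = 4.4378 pm

Using Δλ = λ_C(1 - cos θ), with λ_C = h/(m_e·c) ≈ 2.42631024 pm:
cos θ = 1 - Δλ/λ_C
cos θ = 1 - 4.4378/2.42631024
cos θ = -0.829032

θ = arccos(-0.829032)
θ = 146.00°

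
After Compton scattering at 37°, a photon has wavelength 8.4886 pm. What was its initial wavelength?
8.0000 pm

From λ' = λ + Δλ, we have λ = λ' - Δλ

First calculate the Compton shift:
Δλ = λ_C(1 - cos θ)
Δλ = 2.4263 × (1 - cos(37°))
Δλ = 2.4263 × 0.2014
Δλ = 0.4886 pm

Initial wavelength:
λ = λ' - Δλ
λ = 8.4886 - 0.4886
λ = 8.0000 pm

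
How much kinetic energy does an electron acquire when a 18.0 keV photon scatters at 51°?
0.2320 keV

By energy conservation: K_e = E_initial - E_final

First find the scattered photon energy:
Initial wavelength: λ = hc/E = 68.8801 pm
Compton shift: Δλ = λ_C(1 - cos(51°)) = 0.8994 pm
Final wavelength: λ' = 68.8801 + 0.8994 = 69.7795 pm
Final photon energy: E' = hc/λ' = 17.7680 keV

Electron kinetic energy:
K_e = E - E' = 18.0000 - 17.7680 = 0.2320 keV

(Intermediate values are shown rounded; full precision is carried through to the final answer.)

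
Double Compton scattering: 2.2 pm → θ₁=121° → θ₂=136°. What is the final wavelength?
10.0476 pm

Apply Compton shift twice:

First scattering at θ₁ = 121°:
Δλ₁ = λ_C(1 - cos(121°))
Δλ₁ = 2.4263 × 1.5150
Δλ₁ = 3.6760 pm

After first scattering:
λ₁ = 2.2 + 3.6760 = 5.8760 pm

Second scattering at θ₂ = 136°:
Δλ₂ = λ_C(1 - cos(136°))
Δλ₂ = 2.4263 × 1.7193
Δλ₂ = 4.1717 pm

Final wavelength:
λ₂ = 5.8760 + 4.1717 = 10.0476 pm

Total shift: Δλ_total = 3.6760 + 4.1717 = 7.8476 pm

(Intermediate values are shown rounded; full precision is carried through to the final answer.)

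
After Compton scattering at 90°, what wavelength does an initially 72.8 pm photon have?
75.2263 pm

Using the Compton formula: λ' = λ + λ_C(1 − cos θ)

For θ = 90°, cos θ = 0 (exact) = 0.0000, so:
1 − cos 90° = 1 − (0) = 1.0000

Δλ = λ_C × 1.0000 = 2.4263 × 1.0000 = 2.4263 pm

λ' = 72.8 + 2.4263 = 75.2263 pm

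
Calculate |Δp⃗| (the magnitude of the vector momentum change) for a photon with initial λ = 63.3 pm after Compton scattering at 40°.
7.1291e-24 kg·m/s

Photon momentum magnitude is p = h/λ.

Initial momentum:
p₀ = h/λ = 6.6261e-34/6.3300e-11 = 1.0468e-23 kg·m/s

After scattering:
λ' = λ + Δλ = 63.3 + 0.5676 = 63.8676 pm
p' = h/λ' = 6.6261e-34/6.3868e-11 = 1.0375e-23 kg·m/s

Momentum is a vector; the scattered photon's direction makes angle θ = 40° with the incident direction. The magnitude of the vector change Δp⃗ = p⃗₀ − p⃗' is found from the law of cosines:
|Δp⃗|² = p₀² + p'² − 2p₀p'cos θ
|Δp⃗|² = (1.0468e-23)² + (1.0375e-23)² − 2·1.0468e-23·1.0375e-23·cos(40°)
|Δp⃗| = 7.1291e-24 kg·m/s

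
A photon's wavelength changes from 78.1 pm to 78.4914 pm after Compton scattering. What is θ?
33.00°

First find the wavelength shift:
Δλ = λ' - λ = 78.4914 - 78.1 = 0.3914 pm

Using Δλ = λ_C(1 - cos θ), with λ_C = h/(m_e·c) ≈ 2.42631024 pm:
cos θ = 1 - Δλ/λ_C
cos θ = 1 - 0.3914/2.42631024
cos θ = 0.838685

θ = arccos(0.838685)
θ = 33.00°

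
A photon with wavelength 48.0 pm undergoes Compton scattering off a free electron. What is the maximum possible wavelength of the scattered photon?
52.8526 pm (at θ = 180°)

The Compton shift is Δλ = λ_C(1 − cos θ).

Since cos θ ranges from −1 to 1, the factor (1 − cos θ) ranges from 0 to 2; the maximum shift occurs at θ = 180° (backscattering):
Δλ_max = 2λ_C = 2 × 2.4263 pm = 4.8526 pm

Maximum scattered wavelength:
λ'_max = λ₀ + Δλ_max = 48.0 + 4.8526 = 52.8526 pm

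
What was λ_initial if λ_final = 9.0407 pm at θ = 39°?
8.5000 pm

From λ' = λ + Δλ, we have λ = λ' - Δλ

First calculate the Compton shift:
Δλ = λ_C(1 - cos θ)
Δλ = 2.4263 × (1 - cos(39°))
Δλ = 2.4263 × 0.2229
Δλ = 0.5407 pm

Initial wavelength:
λ = λ' - Δλ
λ = 9.0407 - 0.5407
λ = 8.5000 pm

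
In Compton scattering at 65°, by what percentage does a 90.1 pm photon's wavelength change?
1.5548%

Calculate the Compton shift:
Δλ = λ_C(1 - cos(65°))
Δλ = 2.4263 × (1 - cos(65°))
Δλ = 2.4263 × 0.5774
Δλ = 1.4009 pm

Percentage change:
(Δλ/λ₀) × 100 = (1.4009/90.1) × 100
= 1.5548%

(Intermediate values are shown rounded; full precision is carried through to the final answer.)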